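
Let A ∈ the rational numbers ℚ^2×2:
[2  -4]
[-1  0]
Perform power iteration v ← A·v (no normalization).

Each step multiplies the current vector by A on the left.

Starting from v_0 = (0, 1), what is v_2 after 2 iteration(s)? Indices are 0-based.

v_0 = (0, 1).
v_1 = A·v_0 = (-4, 0).
v_2 = A·v_1 = (-8, 4).

v_2 = (-8, 4)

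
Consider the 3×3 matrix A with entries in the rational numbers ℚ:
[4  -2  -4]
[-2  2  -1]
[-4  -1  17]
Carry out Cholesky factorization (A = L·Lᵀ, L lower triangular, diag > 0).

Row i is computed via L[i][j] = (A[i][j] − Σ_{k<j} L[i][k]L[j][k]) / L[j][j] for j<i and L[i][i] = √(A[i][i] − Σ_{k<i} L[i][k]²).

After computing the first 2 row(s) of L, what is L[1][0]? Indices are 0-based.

L[1][0] = -1

Step 1: L[0][0] = √(4) = 2.
  L[1][0] = (-2) / L[0][0] = -1.
Step 2: L[1][1] = √(1) = 1.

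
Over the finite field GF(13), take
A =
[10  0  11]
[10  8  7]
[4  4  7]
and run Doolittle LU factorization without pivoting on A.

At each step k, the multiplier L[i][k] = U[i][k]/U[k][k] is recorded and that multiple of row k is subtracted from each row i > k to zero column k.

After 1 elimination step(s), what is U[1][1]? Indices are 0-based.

U[1][1] = 8

k=0: U[0][0]=10
  eliminate (1,0): mult=1, new row 1: (0, 8, 9); set L[1][0]=1
  eliminate (2,0): mult=3, new row 2: (0, 4, 0); set L[2][0]=3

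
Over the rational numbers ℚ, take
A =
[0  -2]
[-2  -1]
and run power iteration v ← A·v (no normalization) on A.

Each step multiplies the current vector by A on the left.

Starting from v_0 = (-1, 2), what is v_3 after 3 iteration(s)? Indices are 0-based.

v_3 = (-16, -8)

v_0 = (-1, 2).
v_1 = A·v_0 = (-4, 0).
v_2 = A·v_1 = (0, 8).
v_3 = A·v_2 = (-16, -8).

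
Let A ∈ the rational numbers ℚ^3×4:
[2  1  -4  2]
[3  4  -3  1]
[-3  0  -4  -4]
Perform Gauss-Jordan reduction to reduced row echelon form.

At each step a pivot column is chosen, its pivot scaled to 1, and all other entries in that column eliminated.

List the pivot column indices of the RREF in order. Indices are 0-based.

pivot columns: 0, 1, 2

[1] R0 /= 2  ⇒  (1, 1/2, -2, 1)
     R1 -= 3·R0  ⇒  (0, 5/2, 3, -2)
     R2 -= -3·R0  ⇒  (0, 3/2, -10, -1)
[2] R1 /= 5/2  ⇒  (0, 1, 6/5, -4/5)
     R0 -= 1/2·R1  ⇒  (1, 0, -13/5, 7/5)
     R2 -= 3/2·R1  ⇒  (0, 0, -59/5, 1/5)
[3] R2 /= -59/5  ⇒  (0, 0, 1, -1/59)
     R0 -= -13/5·R2  ⇒  (1, 0, 0, 80/59)
     R1 -= 6/5·R2  ⇒  (0, 1, 0, -46/59)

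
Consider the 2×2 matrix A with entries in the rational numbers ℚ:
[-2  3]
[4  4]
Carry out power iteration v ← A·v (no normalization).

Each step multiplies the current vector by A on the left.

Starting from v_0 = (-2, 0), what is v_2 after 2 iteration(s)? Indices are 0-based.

v_2 = (-32, -16)

v_0 = (-2, 0).
v_1 = A·v_0 = (4, -8).
v_2 = A·v_1 = (-32, -16).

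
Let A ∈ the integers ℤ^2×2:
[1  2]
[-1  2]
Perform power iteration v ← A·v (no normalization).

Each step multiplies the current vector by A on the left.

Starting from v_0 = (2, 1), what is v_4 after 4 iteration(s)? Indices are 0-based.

v_0 = (2, 1).
v_1 = A·v_0 = (4, 0).
v_2 = A·v_1 = (4, -4).
v_3 = A·v_2 = (-4, -12).
v_4 = A·v_3 = (-28, -20).

v_4 = (-28, -20)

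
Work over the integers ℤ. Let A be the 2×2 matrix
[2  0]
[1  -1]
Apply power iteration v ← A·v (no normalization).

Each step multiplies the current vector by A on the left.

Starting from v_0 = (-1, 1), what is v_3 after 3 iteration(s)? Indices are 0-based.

v_3 = (-8, -4)

v_0 = (-1, 1).
v_1 = A·v_0 = (-2, -2).
v_2 = A·v_1 = (-4, 0).
v_3 = A·v_2 = (-8, -4).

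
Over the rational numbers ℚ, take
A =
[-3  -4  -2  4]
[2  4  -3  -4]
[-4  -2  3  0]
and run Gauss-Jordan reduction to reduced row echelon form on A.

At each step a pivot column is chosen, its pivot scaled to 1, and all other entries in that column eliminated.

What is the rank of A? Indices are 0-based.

rank = 3

[1] R0 /= -3  ⇒  (1, 4/3, 2/3, -4/3)
     R1 -= 2·R0  ⇒  (0, 4/3, -13/3, -4/3)
     R2 -= -4·R0  ⇒  (0, 10/3, 17/3, -16/3)
[2] R1 /= 4/3  ⇒  (0, 1, -13/4, -1)
     R0 -= 4/3·R1  ⇒  (1, 0, 5, 0)
     R2 -= 10/3·R1  ⇒  (0, 0, 33/2, -2)
[3] R2 /= 33/2  ⇒  (0, 0, 1, -4/33)
     R0 -= 5·R2  ⇒  (1, 0, 0, 20/33)
     R1 -= -13/4·R2  ⇒  (0, 1, 0, -46/33)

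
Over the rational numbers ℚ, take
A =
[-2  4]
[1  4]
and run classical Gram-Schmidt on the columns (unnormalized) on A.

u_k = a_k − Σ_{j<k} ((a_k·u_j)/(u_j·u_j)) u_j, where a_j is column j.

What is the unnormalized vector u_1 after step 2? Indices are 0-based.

Step 1: u_0 = a_0 = (-2, 1).
Step 2: u_1 = a_1 − (-4/5)·u_0 = (12/5, 24/5).

u_1 = (12/5, 24/5)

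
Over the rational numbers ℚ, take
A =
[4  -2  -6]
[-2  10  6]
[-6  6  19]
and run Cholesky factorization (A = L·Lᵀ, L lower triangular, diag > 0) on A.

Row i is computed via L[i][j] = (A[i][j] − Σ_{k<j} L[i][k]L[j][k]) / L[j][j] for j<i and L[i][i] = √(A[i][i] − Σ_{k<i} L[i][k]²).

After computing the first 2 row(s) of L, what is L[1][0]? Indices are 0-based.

Step 1: L[0][0] = √(4) = 2.
  L[1][0] = (-2) / L[0][0] = -1.
Step 2: L[1][1] = √(9) = 3.

L[1][0] = -1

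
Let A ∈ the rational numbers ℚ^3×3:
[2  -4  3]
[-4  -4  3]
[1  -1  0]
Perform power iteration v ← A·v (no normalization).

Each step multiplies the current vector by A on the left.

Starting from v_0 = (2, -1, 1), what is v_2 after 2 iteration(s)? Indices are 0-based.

v_0 = (2, -1, 1).
v_1 = A·v_0 = (11, -1, 3).
v_2 = A·v_1 = (35, -31, 12).

v_2 = (35, -31, 12)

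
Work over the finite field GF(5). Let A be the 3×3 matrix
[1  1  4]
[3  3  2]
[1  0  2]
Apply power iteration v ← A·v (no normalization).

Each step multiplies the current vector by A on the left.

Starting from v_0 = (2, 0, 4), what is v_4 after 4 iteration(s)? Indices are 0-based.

v_0 = (2, 0, 4).
v_1 = A·v_0 = (3, 4, 0).
v_2 = A·v_1 = (2, 1, 3).
v_3 = A·v_2 = (0, 0, 3).
v_4 = A·v_3 = (2, 1, 1).

v_4 = (2, 1, 1)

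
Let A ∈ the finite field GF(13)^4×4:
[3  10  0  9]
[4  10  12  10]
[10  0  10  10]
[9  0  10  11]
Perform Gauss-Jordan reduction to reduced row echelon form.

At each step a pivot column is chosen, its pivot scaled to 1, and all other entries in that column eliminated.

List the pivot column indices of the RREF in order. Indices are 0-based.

[1] R0 /= 3  ⇒  (1, 12, 0, 3)
     R1 -= 4·R0  ⇒  (0, 1, 12, 11)
     R2 -= 10·R0  ⇒  (0, 10, 10, 6)
     R3 -= 9·R0  ⇒  (0, 9, 10, 10)
[2] R1 /= 1  ⇒  (0, 1, 12, 11)
     R0 -= 12·R1  ⇒  (1, 0, 12, 1)
     R2 -= 10·R1  ⇒  (0, 0, 7, 0)
     R3 -= 9·R1  ⇒  (0, 0, 6, 2)
[3] R2 /= 7  ⇒  (0, 0, 1, 0)
     R0 -= 12·R2  ⇒  (1, 0, 0, 1)
     R1 -= 12·R2  ⇒  (0, 1, 0, 11)
     R3 -= 6·R2  ⇒  (0, 0, 0, 2)
[4] R3 /= 2  ⇒  (0, 0, 0, 1)
     R0 -= 1·R3  ⇒  (1, 0, 0, 0)
     R1 -= 11·R3  ⇒  (0, 1, 0, 0)

pivot columns: 0, 1, 2, 3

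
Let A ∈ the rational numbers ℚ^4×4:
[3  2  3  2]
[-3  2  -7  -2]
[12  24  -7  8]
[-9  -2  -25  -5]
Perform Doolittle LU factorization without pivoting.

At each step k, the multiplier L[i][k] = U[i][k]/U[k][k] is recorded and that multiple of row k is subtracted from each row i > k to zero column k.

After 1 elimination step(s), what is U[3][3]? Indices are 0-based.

U[3][3] = 1

Step 1: pivot at (0,0) is 3.
  row1 ← row1 − (-1)·row0  ⇒  L[1][0]=-1, U row1=(0, 4, -4, 0)
  row2 ← row2 − (4)·row0  ⇒  L[2][0]=4, U row2=(0, 16, -19, 0)
  row3 ← row3 − (-3)·row0  ⇒  L[3][0]=-3, U row3=(0, 4, -16, 1)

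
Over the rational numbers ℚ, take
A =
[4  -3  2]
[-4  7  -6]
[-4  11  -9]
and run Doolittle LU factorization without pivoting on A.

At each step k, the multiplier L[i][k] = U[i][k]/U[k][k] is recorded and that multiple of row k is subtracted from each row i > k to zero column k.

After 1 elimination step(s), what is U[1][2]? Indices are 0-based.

Step 1: pivot at (0,0) is 4.
  row1 ← row1 − (-1)·row0  ⇒  L[1][0]=-1, U row1=(0, 4, -4)
  row2 ← row2 − (-1)·row0  ⇒  L[2][0]=-1, U row2=(0, 8, -7)

U[1][2] = -4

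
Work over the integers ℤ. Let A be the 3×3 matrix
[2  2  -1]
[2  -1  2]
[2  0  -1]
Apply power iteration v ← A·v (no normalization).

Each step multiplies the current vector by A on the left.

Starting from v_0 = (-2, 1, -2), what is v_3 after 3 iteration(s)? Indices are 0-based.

v_0 = (-2, 1, -2).
v_1 = A·v_0 = (0, -9, -2).
v_2 = A·v_1 = (-16, 5, 2).
v_3 = A·v_2 = (-24, -33, -34).

v_3 = (-24, -33, -34)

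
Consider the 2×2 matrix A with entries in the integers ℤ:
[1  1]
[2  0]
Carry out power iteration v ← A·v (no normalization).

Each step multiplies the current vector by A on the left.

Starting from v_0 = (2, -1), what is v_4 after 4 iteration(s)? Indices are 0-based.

v_0 = (2, -1).
v_1 = A·v_0 = (1, 4).
v_2 = A·v_1 = (5, 2).
v_3 = A·v_2 = (7, 10).
v_4 = A·v_3 = (17, 14).

v_4 = (17, 14)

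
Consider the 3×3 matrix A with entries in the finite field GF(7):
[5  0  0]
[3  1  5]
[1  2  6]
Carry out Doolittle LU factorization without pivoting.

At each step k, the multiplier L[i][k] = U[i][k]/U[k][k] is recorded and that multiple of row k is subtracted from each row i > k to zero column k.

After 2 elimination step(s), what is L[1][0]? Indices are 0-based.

[col 0] pivot 5
  R1 -= 2*R0 → (0, 1, 5)  (L[1][0] := 2)
  R2 -= 3*R0 → (0, 2, 6)  (L[2][0] := 3)
[col 1] pivot 1
  R2 -= 2*R1 → (0, 0, 3)  (L[2][1] := 2)

L[1][0] = 2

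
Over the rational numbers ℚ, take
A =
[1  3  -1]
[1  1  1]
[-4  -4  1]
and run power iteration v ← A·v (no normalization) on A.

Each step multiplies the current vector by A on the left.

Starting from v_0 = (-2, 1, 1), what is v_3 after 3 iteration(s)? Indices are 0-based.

v_0 = (-2, 1, 1).
v_1 = A·v_0 = (0, 0, 5).
v_2 = A·v_1 = (-5, 5, 5).
v_3 = A·v_2 = (5, 5, 5).

v_3 = (5, 5, 5)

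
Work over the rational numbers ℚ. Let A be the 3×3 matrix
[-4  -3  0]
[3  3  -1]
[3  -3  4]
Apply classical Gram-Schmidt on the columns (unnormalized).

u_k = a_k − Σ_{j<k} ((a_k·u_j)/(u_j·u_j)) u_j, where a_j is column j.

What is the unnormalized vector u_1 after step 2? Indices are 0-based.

Step 1: u_0 = a_0 = (-4, 3, 3).
Step 2: u_1 = a_1 − (6/17)·u_0 = (-27/17, 33/17, -69/17).

u_1 = (-27/17, 33/17, -69/17)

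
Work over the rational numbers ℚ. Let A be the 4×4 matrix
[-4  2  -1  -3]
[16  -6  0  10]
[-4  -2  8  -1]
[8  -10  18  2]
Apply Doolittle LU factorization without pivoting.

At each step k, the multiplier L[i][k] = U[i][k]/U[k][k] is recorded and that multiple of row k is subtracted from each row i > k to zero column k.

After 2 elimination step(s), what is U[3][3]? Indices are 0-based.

k=0: U[0][0]=-4
  eliminate (1,0): mult=-4, new row 1: (0, 2, -4, -2); set L[1][0]=-4
  eliminate (2,0): mult=1, new row 2: (0, -4, 9, 2); set L[2][0]=1
  eliminate (3,0): mult=-2, new row 3: (0, -6, 16, -4); set L[3][0]=-2
k=1: U[1][1]=2
  eliminate (2,1): mult=-2, new row 2: (0, 0, 1, -2); set L[2][1]=-2
  eliminate (3,1): mult=-3, new row 3: (0, 0, 4, -10); set L[3][1]=-3

U[3][3] = -10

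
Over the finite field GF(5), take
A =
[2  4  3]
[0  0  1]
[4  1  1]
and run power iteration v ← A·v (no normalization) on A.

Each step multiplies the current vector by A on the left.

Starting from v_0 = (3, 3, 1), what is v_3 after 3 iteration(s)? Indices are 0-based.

v_0 = (3, 3, 1).
v_1 = A·v_0 = (1, 1, 1).
v_2 = A·v_1 = (4, 1, 1).
v_3 = A·v_2 = (0, 1, 3).

v_3 = (0, 1, 3)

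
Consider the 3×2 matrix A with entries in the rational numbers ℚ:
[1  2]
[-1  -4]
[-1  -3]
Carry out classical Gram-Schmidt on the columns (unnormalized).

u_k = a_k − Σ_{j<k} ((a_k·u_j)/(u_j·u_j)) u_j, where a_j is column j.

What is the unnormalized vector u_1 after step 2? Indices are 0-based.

Step 1: u_0 = a_0 = (1, -1, -1).
Step 2: u_1 = a_1 − (3)·u_0 = (-1, -1, 0).

u_1 = (-1, -1, 0)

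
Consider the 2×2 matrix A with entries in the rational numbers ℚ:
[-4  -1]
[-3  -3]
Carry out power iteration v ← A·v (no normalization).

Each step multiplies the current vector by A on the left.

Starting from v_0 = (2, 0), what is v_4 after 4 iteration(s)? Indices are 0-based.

v_0 = (2, 0).
v_1 = A·v_0 = (-8, -6).
v_2 = A·v_1 = (38, 42).
v_3 = A·v_2 = (-194, -240).
v_4 = A·v_3 = (1016, 1302).

v_4 = (1016, 1302)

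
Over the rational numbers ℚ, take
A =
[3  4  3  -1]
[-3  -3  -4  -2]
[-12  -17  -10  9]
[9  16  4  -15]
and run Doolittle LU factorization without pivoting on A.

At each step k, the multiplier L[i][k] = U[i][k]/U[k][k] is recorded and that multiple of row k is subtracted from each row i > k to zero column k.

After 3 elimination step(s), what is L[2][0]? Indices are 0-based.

[col 0] pivot 3
  R1 -= -1*R0 → (0, 1, -1, -3)  (L[1][0] := -1)
  R2 -= -4*R0 → (0, -1, 2, 5)  (L[2][0] := -4)
  R3 -= 3*R0 → (0, 4, -5, -12)  (L[3][0] := 3)
[col 1] pivot 1
  R2 -= -1*R1 → (0, 0, 1, 2)  (L[2][1] := -1)
  R3 -= 4*R1 → (0, 0, -1, 0)  (L[3][1] := 4)
[col 2] pivot 1
  R3 -= -1*R2 → (0, 0, 0, 2)  (L[3][2] := -1)

L[2][0] = -4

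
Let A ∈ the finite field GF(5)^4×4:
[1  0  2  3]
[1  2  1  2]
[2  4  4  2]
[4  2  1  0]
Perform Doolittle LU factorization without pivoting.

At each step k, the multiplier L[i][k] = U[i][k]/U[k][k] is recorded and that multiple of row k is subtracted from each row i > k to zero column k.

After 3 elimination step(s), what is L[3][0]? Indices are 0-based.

[col 0] pivot 1
  R1 -= 1*R0 → (0, 2, 4, 4)  (L[1][0] := 1)
  R2 -= 2*R0 → (0, 4, 0, 1)  (L[2][0] := 2)
  R3 -= 4*R0 → (0, 2, 3, 3)  (L[3][0] := 4)
[col 1] pivot 2
  R2 -= 2*R1 → (0, 0, 2, 3)  (L[2][1] := 2)
  R3 -= 1*R1 → (0, 0, 4, 4)  (L[3][1] := 1)
[col 2] pivot 2
  R3 -= 2*R2 → (0, 0, 0, 3)  (L[3][2] := 2)

L[3][0] = 4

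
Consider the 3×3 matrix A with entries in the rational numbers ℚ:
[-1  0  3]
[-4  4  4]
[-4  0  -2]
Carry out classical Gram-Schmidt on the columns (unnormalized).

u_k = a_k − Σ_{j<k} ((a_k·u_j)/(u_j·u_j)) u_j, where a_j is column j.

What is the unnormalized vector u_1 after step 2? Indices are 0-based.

u_1 = (-16/33, 68/33, -64/33)

Step 1: u_0 = a_0 = (-1, -4, -4).
Step 2: u_1 = a_1 − (-16/33)·u_0 = (-16/33, 68/33, -64/33).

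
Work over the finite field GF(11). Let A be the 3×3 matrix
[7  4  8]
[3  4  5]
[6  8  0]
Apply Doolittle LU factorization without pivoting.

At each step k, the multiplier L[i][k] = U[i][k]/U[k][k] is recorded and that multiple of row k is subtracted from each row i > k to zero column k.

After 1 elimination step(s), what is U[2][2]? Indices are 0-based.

k=0: U[0][0]=7
  eliminate (1,0): mult=2, new row 1: (0, 7, 0); set L[1][0]=2
  eliminate (2,0): mult=4, new row 2: (0, 3, 1); set L[2][0]=4

U[2][2] = 1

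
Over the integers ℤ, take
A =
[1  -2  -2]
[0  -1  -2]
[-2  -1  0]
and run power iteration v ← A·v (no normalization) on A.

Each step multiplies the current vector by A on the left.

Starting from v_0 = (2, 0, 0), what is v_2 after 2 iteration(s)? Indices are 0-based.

v_2 = (10, 8, -4)

v_0 = (2, 0, 0).
v_1 = A·v_0 = (2, 0, -4).
v_2 = A·v_1 = (10, 8, -4).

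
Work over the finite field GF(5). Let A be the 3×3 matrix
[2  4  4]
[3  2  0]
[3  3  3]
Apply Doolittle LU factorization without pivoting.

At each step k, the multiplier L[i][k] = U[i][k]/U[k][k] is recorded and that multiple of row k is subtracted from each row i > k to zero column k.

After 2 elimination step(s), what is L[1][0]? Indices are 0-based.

[col 0] pivot 2
  R1 -= 4*R0 → (0, 1, 4)  (L[1][0] := 4)
  R2 -= 4*R0 → (0, 2, 2)  (L[2][0] := 4)
[col 1] pivot 1
  R2 -= 2*R1 → (0, 0, 4)  (L[2][1] := 2)

L[1][0] = 4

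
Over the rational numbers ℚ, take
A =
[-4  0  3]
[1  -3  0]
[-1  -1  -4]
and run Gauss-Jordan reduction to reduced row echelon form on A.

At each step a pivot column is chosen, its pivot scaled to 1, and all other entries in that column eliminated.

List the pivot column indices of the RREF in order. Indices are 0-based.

[1] R0 /= -4  ⇒  (1, 0, -3/4)
     R1 -= 1·R0  ⇒  (0, -3, 3/4)
     R2 -= -1·R0  ⇒  (0, -1, -19/4)
[2] R1 /= -3  ⇒  (0, 1, -1/4)
     R2 -= -1·R1  ⇒  (0, 0, -5)
[3] R2 /= -5  ⇒  (0, 0, 1)
     R0 -= -3/4·R2  ⇒  (1, 0, 0)
     R1 -= -1/4·R2  ⇒  (0, 1, 0)

pivot columns: 0, 1, 2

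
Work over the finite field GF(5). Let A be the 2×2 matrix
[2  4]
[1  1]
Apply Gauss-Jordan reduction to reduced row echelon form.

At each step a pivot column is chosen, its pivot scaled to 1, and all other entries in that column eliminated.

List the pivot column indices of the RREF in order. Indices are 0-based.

pivot(0,0)=2: scale R0 → (1, 2)
  clear (1,0): R1 −= (1)R0 → (0, 4)
pivot(1,1)=4: scale R1 → (0, 1)
  clear (0,1): R0 −= (2)R1 → (1, 0)

pivot columns: 0, 1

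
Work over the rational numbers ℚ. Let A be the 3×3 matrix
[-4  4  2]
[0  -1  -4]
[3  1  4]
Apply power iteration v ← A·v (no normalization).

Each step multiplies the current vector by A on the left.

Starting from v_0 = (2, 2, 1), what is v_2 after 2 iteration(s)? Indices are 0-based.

v_2 = (-8, -42, 48)

v_0 = (2, 2, 1).
v_1 = A·v_0 = (2, -6, 12).
v_2 = A·v_1 = (-8, -42, 48).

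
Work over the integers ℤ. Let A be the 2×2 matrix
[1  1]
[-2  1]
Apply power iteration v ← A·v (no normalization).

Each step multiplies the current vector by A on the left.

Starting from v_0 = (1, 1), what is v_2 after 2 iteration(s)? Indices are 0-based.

v_0 = (1, 1).
v_1 = A·v_0 = (2, -1).
v_2 = A·v_1 = (1, -5).

v_2 = (1, -5)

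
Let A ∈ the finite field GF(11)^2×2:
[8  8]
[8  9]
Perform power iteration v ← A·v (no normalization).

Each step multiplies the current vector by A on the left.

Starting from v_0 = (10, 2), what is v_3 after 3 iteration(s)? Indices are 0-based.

v_0 = (10, 2).
v_1 = A·v_0 = (8, 10).
v_2 = A·v_1 = (1, 0).
v_3 = A·v_2 = (8, 8).

v_3 = (8, 8)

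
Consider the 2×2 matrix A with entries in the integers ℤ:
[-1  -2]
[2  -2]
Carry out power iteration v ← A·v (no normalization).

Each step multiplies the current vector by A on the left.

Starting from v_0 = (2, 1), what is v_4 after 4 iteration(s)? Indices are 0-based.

v_4 = (-72, 0)

v_0 = (2, 1).
v_1 = A·v_0 = (-4, 2).
v_2 = A·v_1 = (0, -12).
v_3 = A·v_2 = (24, 24).
v_4 = A·v_3 = (-72, 0).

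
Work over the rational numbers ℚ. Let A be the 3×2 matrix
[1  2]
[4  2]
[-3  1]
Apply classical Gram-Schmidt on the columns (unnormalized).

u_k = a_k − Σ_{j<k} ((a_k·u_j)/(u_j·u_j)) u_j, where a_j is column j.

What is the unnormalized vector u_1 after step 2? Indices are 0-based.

u_1 = (45/26, 12/13, 47/26)

Step 1: u_0 = a_0 = (1, 4, -3).
Step 2: u_1 = a_1 − (7/26)·u_0 = (45/26, 12/13, 47/26).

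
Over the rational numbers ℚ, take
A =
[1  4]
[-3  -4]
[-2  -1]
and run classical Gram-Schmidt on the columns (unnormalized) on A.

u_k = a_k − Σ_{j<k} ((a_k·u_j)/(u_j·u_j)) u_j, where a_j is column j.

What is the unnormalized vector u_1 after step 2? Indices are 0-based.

u_1 = (19/7, -1/7, 11/7)

Step 1: u_0 = a_0 = (1, -3, -2).
Step 2: u_1 = a_1 − (9/7)·u_0 = (19/7, -1/7, 11/7).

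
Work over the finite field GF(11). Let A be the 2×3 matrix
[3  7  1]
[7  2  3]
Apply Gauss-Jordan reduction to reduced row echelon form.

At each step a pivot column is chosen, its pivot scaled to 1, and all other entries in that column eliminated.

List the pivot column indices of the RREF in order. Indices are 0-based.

pivot columns: 0, 1

step 1: normalize row 0 (÷3) = (1, 6, 4)
  row 1: subtract 7×row0 = (0, 4, 8)
step 2: normalize row 1 (÷4) = (0, 1, 2)
  row 0: subtract 6×row1 = (1, 0, 3)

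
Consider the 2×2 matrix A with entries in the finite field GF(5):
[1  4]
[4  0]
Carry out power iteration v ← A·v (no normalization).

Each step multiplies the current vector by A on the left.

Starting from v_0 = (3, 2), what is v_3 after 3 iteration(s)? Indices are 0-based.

v_0 = (3, 2).
v_1 = A·v_0 = (1, 2).
v_2 = A·v_1 = (4, 4).
v_3 = A·v_2 = (0, 1).

v_3 = (0, 1)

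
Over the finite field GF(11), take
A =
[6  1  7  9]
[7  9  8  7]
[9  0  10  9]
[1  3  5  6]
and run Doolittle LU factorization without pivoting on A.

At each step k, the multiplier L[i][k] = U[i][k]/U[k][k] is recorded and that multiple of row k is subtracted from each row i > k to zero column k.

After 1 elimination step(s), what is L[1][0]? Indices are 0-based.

k=0: U[0][0]=6
  eliminate (1,0): mult=3, new row 1: (0, 6, 9, 2); set L[1][0]=3
  eliminate (2,0): mult=7, new row 2: (0, 4, 5, 1); set L[2][0]=7
  eliminate (3,0): mult=2, new row 3: (0, 1, 2, 10); set L[3][0]=2

L[1][0] = 3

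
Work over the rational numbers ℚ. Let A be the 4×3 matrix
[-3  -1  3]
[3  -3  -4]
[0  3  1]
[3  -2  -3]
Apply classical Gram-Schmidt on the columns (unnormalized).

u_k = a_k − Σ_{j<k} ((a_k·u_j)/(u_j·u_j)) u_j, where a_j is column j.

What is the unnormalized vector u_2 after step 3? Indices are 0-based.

u_2 = (15/53, -12/53, 11/53, 27/53)

Step 1: u_0 = a_0 = (-3, 3, 0, 3).
Step 2: u_1 = a_1 − (-4/9)·u_0 = (-7/3, -5/3, 3, -2/3).
Step 3: u_2 = a_2 − (-10/9)·u_0 − (14/53)·u_1 = (15/53, -12/53, 11/53, 27/53).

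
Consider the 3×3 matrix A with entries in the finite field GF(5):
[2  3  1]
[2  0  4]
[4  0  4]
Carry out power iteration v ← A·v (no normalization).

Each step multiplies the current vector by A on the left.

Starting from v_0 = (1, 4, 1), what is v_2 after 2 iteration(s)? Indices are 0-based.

v_2 = (1, 2, 2)

v_0 = (1, 4, 1).
v_1 = A·v_0 = (0, 1, 3).
v_2 = A·v_1 = (1, 2, 2).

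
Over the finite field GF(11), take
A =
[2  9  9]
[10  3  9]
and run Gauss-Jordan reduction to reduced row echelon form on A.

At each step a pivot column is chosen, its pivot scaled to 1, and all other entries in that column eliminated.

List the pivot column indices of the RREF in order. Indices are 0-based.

pivot columns: 0, 1

pivot(0,0)=2: scale R0 → (1, 10, 10)
  clear (1,0): R1 −= (10)R0 → (0, 2, 8)
pivot(1,1)=2: scale R1 → (0, 1, 4)
  clear (0,1): R0 −= (10)R1 → (1, 0, 3)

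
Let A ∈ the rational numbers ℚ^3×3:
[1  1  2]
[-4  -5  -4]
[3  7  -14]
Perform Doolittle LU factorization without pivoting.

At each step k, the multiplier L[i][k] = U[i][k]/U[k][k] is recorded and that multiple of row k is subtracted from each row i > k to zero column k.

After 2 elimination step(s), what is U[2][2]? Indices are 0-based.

U[2][2] = -4

[col 0] pivot 1
  R1 -= -4*R0 → (0, -1, 4)  (L[1][0] := -4)
  R2 -= 3*R0 → (0, 4, -20)  (L[2][0] := 3)
[col 1] pivot -1
  R2 -= -4*R1 → (0, 0, -4)  (L[2][1] := -4)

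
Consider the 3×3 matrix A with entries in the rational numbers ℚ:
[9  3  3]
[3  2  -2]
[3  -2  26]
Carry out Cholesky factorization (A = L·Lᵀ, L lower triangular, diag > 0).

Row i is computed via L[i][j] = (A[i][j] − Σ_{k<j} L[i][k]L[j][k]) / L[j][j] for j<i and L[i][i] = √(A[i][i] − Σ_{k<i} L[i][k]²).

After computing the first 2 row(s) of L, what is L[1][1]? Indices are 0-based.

L[1][1] = 1

Step 1: L[0][0] = √(9) = 3.
  L[1][0] = (3) / L[0][0] = 1.
Step 2: L[1][1] = √(1) = 1.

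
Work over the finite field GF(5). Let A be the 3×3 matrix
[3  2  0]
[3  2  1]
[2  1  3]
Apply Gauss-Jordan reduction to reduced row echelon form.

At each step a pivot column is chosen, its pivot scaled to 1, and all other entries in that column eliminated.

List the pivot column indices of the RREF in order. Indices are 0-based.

pivot columns: 0, 1, 2

pivot(0,0)=3: scale R0 → (1, 4, 0)
  clear (1,0): R1 −= (3)R0 → (0, 0, 1)
  clear (2,0): R2 −= (2)R0 → (0, 3, 3)
pivot(1,1): swap R1↔R2
pivot(1,1)=3: scale R1 → (0, 1, 1)
  clear (0,1): R0 −= (4)R1 → (1, 0, 1)
pivot(2,2)=1: scale R2 → (0, 0, 1)
  clear (0,2): R0 −= (1)R2 → (1, 0, 0)
  clear (1,2): R1 −= (1)R2 → (0, 1, 0)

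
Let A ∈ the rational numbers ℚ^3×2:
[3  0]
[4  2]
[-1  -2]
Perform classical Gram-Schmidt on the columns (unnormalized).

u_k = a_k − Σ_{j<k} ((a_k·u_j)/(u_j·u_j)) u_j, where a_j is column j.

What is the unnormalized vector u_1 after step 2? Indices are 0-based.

Step 1: u_0 = a_0 = (3, 4, -1).
Step 2: u_1 = a_1 − (5/13)·u_0 = (-15/13, 6/13, -21/13).

u_1 = (-15/13, 6/13, -21/13)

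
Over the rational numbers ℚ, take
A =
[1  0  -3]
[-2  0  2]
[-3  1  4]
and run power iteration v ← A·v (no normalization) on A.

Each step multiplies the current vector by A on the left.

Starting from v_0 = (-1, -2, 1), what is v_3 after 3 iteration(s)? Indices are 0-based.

v_3 = (-127, 110, 219)

v_0 = (-1, -2, 1).
v_1 = A·v_0 = (-4, 4, 5).
v_2 = A·v_1 = (-19, 18, 36).
v_3 = A·v_2 = (-127, 110, 219).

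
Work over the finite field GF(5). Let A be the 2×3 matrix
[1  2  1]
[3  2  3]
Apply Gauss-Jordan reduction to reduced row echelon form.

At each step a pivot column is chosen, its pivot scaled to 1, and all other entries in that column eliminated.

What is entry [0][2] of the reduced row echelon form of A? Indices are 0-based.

step 1: normalize row 0 (÷1) = (1, 2, 1)
  row 1: subtract 3×row0 = (0, 1, 0)
step 2: normalize row 1 (÷1) = (0, 1, 0)
  row 0: subtract 2×row1 = (1, 0, 1)

M[0][2] = 1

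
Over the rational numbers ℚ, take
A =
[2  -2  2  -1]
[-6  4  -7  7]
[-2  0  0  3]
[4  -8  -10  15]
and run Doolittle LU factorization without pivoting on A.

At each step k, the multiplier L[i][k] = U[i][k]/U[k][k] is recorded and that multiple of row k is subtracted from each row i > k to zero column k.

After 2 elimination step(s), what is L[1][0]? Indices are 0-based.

Step 1: pivot at (0,0) is 2.
  row1 ← row1 − (-3)·row0  ⇒  L[1][0]=-3, U row1=(0, -2, -1, 4)
  row2 ← row2 − (-1)·row0  ⇒  L[2][0]=-1, U row2=(0, -2, 2, 2)
  row3 ← row3 − (2)·row0  ⇒  L[3][0]=2, U row3=(0, -4, -14, 17)
Step 2: pivot at (1,1) is -2.
  row2 ← row2 − (1)·row1  ⇒  L[2][1]=1, U row2=(0, 0, 3, -2)
  row3 ← row3 − (2)·row1  ⇒  L[3][1]=2, U row3=(0, 0, -12, 9)

L[1][0] = -3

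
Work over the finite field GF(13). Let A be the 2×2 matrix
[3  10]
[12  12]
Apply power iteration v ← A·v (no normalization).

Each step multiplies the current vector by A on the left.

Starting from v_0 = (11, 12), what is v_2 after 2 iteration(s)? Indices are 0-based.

v_2 = (8, 0)

v_0 = (11, 12).
v_1 = A·v_0 = (10, 3).
v_2 = A·v_1 = (8, 0).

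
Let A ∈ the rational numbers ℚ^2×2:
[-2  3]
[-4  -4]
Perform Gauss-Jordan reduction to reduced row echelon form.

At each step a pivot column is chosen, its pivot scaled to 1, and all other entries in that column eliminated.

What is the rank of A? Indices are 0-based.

pivot(0,0)=-2: scale R0 → (1, -3/2)
  clear (1,0): R1 −= (-4)R0 → (0, -10)
pivot(1,1)=-10: scale R1 → (0, 1)
  clear (0,1): R0 −= (-3/2)R1 → (1, 0)

rank = 2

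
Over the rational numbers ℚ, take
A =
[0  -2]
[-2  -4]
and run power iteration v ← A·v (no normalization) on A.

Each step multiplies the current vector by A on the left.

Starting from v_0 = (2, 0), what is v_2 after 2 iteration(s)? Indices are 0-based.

v_0 = (2, 0).
v_1 = A·v_0 = (0, -4).
v_2 = A·v_1 = (8, 16).

v_2 = (8, 16)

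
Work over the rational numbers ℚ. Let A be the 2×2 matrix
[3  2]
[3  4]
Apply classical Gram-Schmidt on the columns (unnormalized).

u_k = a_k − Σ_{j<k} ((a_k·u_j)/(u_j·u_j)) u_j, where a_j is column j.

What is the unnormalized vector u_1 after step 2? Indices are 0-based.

u_1 = (-1, 1)

Step 1: u_0 = a_0 = (3, 3).
Step 2: u_1 = a_1 − (1)·u_0 = (-1, 1).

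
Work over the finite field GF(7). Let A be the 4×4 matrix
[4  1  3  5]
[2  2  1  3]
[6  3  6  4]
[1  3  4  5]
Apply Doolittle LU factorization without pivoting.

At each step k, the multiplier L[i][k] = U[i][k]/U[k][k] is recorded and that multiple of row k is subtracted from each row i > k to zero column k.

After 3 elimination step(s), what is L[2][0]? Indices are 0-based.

L[2][0] = 5

k=0: U[0][0]=4
  eliminate (1,0): mult=4, new row 1: (0, 5, 3, 4); set L[1][0]=4
  eliminate (2,0): mult=5, new row 2: (0, 5, 5, 0); set L[2][0]=5
  eliminate (3,0): mult=2, new row 3: (0, 1, 5, 2); set L[3][0]=2
k=1: U[1][1]=5
  eliminate (2,1): mult=1, new row 2: (0, 0, 2, 3); set L[2][1]=1
  eliminate (3,1): mult=3, new row 3: (0, 0, 3, 4); set L[3][1]=3
k=2: U[2][2]=2
  eliminate (3,2): mult=5, new row 3: (0, 0, 0, 3); set L[3][2]=5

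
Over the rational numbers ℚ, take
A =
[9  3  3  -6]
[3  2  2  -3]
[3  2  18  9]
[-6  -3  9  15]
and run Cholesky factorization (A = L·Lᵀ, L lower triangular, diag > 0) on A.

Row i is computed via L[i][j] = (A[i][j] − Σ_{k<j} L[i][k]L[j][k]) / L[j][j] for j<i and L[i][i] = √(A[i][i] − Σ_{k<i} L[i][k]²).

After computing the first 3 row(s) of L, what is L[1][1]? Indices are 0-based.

L[1][1] = 1

Step 1: L[0][0] = √(9) = 3.
  L[1][0] = (3) / L[0][0] = 1.
Step 2: L[1][1] = √(1) = 1.
  L[2][0] = (3) / L[0][0] = 1.
  L[2][1] = (1) / L[1][1] = 1.
Step 3: L[2][2] = √(16) = 4.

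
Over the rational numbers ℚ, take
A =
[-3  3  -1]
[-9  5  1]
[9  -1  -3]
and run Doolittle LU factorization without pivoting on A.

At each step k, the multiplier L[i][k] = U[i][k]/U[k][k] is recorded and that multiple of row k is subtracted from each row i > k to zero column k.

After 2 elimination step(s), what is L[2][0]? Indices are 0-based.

Step 1: pivot at (0,0) is -3.
  row1 ← row1 − (3)·row0  ⇒  L[1][0]=3, U row1=(0, -4, 4)
  row2 ← row2 − (-3)·row0  ⇒  L[2][0]=-3, U row2=(0, 8, -6)
Step 2: pivot at (1,1) is -4.
  row2 ← row2 − (-2)·row1  ⇒  L[2][1]=-2, U row2=(0, 0, 2)

L[2][0] = -3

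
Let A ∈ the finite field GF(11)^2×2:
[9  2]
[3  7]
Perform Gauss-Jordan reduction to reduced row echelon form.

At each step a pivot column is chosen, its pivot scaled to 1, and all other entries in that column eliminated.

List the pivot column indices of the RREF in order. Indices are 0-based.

step 1: normalize row 0 (÷9) = (1, 10)
  row 1: subtract 3×row0 = (0, 10)
step 2: normalize row 1 (÷10) = (0, 1)
  row 0: subtract 10×row1 = (1, 0)

pivot columns: 0, 1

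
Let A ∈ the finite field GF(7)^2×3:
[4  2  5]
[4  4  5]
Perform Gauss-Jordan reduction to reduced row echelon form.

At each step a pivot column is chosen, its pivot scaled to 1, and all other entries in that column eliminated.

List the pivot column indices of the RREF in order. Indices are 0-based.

pivot columns: 0, 1

step 1: normalize row 0 (÷4) = (1, 4, 3)
  row 1: subtract 4×row0 = (0, 2, 0)
step 2: normalize row 1 (÷2) = (0, 1, 0)
  row 0: subtract 4×row1 = (1, 0, 3)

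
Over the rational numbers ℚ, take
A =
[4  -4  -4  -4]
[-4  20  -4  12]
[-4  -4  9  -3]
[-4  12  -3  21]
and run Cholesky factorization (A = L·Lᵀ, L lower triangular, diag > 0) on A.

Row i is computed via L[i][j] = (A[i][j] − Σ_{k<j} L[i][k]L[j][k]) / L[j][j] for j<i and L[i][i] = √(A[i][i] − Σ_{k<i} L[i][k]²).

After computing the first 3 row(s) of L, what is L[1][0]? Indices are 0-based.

L[1][0] = -2

Step 1: L[0][0] = √(4) = 2.
  L[1][0] = (-4) / L[0][0] = -2.
Step 2: L[1][1] = √(16) = 4.
  L[2][0] = (-4) / L[0][0] = -2.
  L[2][1] = (-8) / L[1][1] = -2.
Step 3: L[2][2] = √(1) = 1.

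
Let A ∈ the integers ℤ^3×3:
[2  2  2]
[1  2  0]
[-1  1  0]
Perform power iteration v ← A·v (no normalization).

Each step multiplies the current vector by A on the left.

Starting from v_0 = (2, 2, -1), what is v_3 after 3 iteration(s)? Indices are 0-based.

v_3 = (84, 60, -6)

v_0 = (2, 2, -1).
v_1 = A·v_0 = (6, 6, 0).
v_2 = A·v_1 = (24, 18, 0).
v_3 = A·v_2 = (84, 60, -6).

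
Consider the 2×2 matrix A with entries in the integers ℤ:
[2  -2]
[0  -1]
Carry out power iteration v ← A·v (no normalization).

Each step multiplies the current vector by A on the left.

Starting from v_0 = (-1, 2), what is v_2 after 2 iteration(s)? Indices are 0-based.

v_0 = (-1, 2).
v_1 = A·v_0 = (-6, -2).
v_2 = A·v_1 = (-8, 2).

v_2 = (-8, 2)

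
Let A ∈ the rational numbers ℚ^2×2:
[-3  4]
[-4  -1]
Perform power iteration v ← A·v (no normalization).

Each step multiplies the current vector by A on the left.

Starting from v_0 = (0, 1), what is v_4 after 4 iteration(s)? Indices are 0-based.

v_4 = (352, -31)

v_0 = (0, 1).
v_1 = A·v_0 = (4, -1).
v_2 = A·v_1 = (-16, -15).
v_3 = A·v_2 = (-12, 79).
v_4 = A·v_3 = (352, -31).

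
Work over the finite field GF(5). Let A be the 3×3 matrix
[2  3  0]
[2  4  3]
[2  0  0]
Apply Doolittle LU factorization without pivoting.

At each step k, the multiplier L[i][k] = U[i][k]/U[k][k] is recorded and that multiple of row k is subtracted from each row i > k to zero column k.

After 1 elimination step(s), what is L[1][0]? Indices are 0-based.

L[1][0] = 1

[col 0] pivot 2
  R1 -= 1*R0 → (0, 1, 3)  (L[1][0] := 1)
  R2 -= 1*R0 → (0, 2, 0)  (L[2][0] := 1)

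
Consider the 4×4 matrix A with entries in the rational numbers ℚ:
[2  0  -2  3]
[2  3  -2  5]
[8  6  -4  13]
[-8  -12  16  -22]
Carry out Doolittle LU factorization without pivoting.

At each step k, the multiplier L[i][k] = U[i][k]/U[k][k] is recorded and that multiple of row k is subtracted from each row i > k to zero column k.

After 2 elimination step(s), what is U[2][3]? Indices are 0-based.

Step 1: pivot at (0,0) is 2.
  row1 ← row1 − (1)·row0  ⇒  L[1][0]=1, U row1=(0, 3, 0, 2)
  row2 ← row2 − (4)·row0  ⇒  L[2][0]=4, U row2=(0, 6, 4, 1)
  row3 ← row3 − (-4)·row0  ⇒  L[3][0]=-4, U row3=(0, -12, 8, -10)
Step 2: pivot at (1,1) is 3.
  row2 ← row2 − (2)·row1  ⇒  L[2][1]=2, U row2=(0, 0, 4, -3)
  row3 ← row3 − (-4)·row1  ⇒  L[3][1]=-4, U row3=(0, 0, 8, -2)

U[2][3] = -3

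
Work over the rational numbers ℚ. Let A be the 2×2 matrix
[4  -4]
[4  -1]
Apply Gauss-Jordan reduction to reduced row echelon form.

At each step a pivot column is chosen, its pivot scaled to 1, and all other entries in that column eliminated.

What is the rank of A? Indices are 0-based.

[1] R0 /= 4  ⇒  (1, -1)
     R1 -= 4·R0  ⇒  (0, 3)
[2] R1 /= 3  ⇒  (0, 1)
     R0 -= -1·R1  ⇒  (1, 0)

rank = 2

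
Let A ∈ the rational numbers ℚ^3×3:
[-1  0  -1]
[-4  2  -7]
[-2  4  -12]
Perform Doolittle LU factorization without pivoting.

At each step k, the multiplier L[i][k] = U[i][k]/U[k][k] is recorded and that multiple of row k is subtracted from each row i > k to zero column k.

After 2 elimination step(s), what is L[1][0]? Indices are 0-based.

[col 0] pivot -1
  R1 -= 4*R0 → (0, 2, -3)  (L[1][0] := 4)
  R2 -= 2*R0 → (0, 4, -10)  (L[2][0] := 2)
[col 1] pivot 2
  R2 -= 2*R1 → (0, 0, -4)  (L[2][1] := 2)

L[1][0] = 4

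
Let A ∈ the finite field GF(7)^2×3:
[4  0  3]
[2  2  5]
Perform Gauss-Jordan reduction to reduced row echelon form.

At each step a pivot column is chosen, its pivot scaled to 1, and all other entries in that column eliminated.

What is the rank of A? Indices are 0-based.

[1] R0 /= 4  ⇒  (1, 0, 6)
     R1 -= 2·R0  ⇒  (0, 2, 0)
[2] R1 /= 2  ⇒  (0, 1, 0)

rank = 2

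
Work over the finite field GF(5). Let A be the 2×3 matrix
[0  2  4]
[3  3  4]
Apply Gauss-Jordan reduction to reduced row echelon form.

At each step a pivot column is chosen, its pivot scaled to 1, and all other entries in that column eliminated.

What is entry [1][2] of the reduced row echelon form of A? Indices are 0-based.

[1] R0 <-> R1
[1] R0 /= 3  ⇒  (1, 1, 3)
[2] R1 /= 2  ⇒  (0, 1, 2)
     R0 -= 1·R1  ⇒  (1, 0, 1)

M[1][2] = 2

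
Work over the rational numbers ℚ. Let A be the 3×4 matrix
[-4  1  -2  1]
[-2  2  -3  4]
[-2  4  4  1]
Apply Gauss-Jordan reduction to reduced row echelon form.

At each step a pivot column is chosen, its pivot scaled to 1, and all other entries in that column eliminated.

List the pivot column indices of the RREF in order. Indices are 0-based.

pivot columns: 0, 1, 2

pivot(0,0)=-4: scale R0 → (1, -1/4, 1/2, -1/4)
  clear (1,0): R1 −= (-2)R0 → (0, 3/2, -2, 7/2)
  clear (2,0): R2 −= (-2)R0 → (0, 7/2, 5, 1/2)
pivot(1,1)=3/2: scale R1 → (0, 1, -4/3, 7/3)
  clear (0,1): R0 −= (-1/4)R1 → (1, 0, 1/6, 1/3)
  clear (2,1): R2 −= (7/2)R1 → (0, 0, 29/3, -23/3)
pivot(2,2)=29/3: scale R2 → (0, 0, 1, -23/29)
  clear (0,2): R0 −= (1/6)R2 → (1, 0, 0, 27/58)
  clear (1,2): R1 −= (-4/3)R2 → (0, 1, 0, 37/29)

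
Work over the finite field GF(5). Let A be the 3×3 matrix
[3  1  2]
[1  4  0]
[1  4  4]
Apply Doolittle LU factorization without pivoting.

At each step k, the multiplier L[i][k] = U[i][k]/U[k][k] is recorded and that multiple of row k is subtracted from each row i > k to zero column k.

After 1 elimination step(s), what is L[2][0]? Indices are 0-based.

L[2][0] = 2

Step 1: pivot at (0,0) is 3.
  row1 ← row1 − (2)·row0  ⇒  L[1][0]=2, U row1=(0, 2, 1)
  row2 ← row2 − (2)·row0  ⇒  L[2][0]=2, U row2=(0, 2, 0)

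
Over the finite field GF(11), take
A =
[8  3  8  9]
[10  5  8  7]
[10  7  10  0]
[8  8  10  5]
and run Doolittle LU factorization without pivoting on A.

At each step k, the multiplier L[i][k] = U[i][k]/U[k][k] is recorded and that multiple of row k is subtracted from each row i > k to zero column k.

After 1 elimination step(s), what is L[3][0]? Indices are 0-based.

L[3][0] = 1

Step 1: pivot at (0,0) is 8.
  row1 ← row1 − (4)·row0  ⇒  L[1][0]=4, U row1=(0, 4, 9, 4)
  row2 ← row2 − (4)·row0  ⇒  L[2][0]=4, U row2=(0, 6, 0, 8)
  row3 ← row3 − (1)·row0  ⇒  L[3][0]=1, U row3=(0, 5, 2, 7)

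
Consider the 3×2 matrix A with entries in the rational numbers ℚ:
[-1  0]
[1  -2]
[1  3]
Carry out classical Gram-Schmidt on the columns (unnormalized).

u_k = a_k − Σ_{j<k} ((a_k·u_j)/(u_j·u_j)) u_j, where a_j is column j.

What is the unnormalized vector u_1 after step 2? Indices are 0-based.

Step 1: u_0 = a_0 = (-1, 1, 1).
Step 2: u_1 = a_1 − (1/3)·u_0 = (1/3, -7/3, 8/3).

u_1 = (1/3, -7/3, 8/3)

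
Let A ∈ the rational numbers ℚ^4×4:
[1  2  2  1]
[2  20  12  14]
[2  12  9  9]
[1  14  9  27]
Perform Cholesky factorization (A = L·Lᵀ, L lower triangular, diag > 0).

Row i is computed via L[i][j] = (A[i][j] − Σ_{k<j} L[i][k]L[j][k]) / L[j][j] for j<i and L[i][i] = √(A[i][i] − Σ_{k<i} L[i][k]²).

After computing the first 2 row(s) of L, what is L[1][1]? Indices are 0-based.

Step 1: L[0][0] = √(1) = 1.
  L[1][0] = (2) / L[0][0] = 2.
Step 2: L[1][1] = √(16) = 4.

L[1][1] = 4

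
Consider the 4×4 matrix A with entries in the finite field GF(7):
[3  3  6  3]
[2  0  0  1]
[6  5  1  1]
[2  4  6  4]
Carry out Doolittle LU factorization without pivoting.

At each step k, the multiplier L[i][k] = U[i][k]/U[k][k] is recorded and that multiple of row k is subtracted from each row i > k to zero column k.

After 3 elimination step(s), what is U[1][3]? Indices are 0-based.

U[1][3] = 6

[col 0] pivot 3
  R1 -= 3*R0 → (0, 5, 3, 6)  (L[1][0] := 3)
  R2 -= 2*R0 → (0, 6, 3, 2)  (L[2][0] := 2)
  R3 -= 3*R0 → (0, 2, 2, 2)  (L[3][0] := 3)
[col 1] pivot 5
  R2 -= 4*R1 → (0, 0, 5, 6)  (L[2][1] := 4)
  R3 -= 6*R1 → (0, 0, 5, 1)  (L[3][1] := 6)
[col 2] pivot 5
  R3 -= 1*R2 → (0, 0, 0, 2)  (L[3][2] := 1)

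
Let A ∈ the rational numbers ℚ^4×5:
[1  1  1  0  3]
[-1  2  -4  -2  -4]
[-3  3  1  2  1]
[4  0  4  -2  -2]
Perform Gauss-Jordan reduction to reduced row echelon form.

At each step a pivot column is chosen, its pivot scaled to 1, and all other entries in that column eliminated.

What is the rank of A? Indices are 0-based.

rank = 4

[1] R0 /= 1  ⇒  (1, 1, 1, 0, 3)
     R1 -= -1·R0  ⇒  (0, 3, -3, -2, -1)
     R2 -= -3·R0  ⇒  (0, 6, 4, 2, 10)
     R3 -= 4·R0  ⇒  (0, -4, 0, -2, -14)
[2] R1 /= 3  ⇒  (0, 1, -1, -2/3, -1/3)
     R0 -= 1·R1  ⇒  (1, 0, 2, 2/3, 10/3)
     R2 -= 6·R1  ⇒  (0, 0, 10, 6, 12)
     R3 -= -4·R1  ⇒  (0, 0, -4, -14/3, -46/3)
[3] R2 /= 10  ⇒  (0, 0, 1, 3/5, 6/5)
     R0 -= 2·R2  ⇒  (1, 0, 0, -8/15, 14/15)
     R1 -= -1·R2  ⇒  (0, 1, 0, -1/15, 13/15)
     R3 -= -4·R2  ⇒  (0, 0, 0, -34/15, -158/15)
[4] R3 /= -34/15  ⇒  (0, 0, 0, 1, 79/17)
     R0 -= -8/15·R3  ⇒  (1, 0, 0, 0, 58/17)
     R1 -= -1/15·R3  ⇒  (0, 1, 0, 0, 20/17)
     R2 -= 3/5·R3  ⇒  (0, 0, 1, 0, -27/17)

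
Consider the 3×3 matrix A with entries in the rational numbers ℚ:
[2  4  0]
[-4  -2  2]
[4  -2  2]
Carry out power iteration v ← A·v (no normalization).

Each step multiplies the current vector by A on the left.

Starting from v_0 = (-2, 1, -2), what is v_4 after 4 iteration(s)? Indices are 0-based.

v_0 = (-2, 1, -2).
v_1 = A·v_0 = (0, 2, -14).
v_2 = A·v_1 = (8, -32, -32).
v_3 = A·v_2 = (-112, -32, 32).
v_4 = A·v_3 = (-352, 576, -320).

v_4 = (-352, 576, -320)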